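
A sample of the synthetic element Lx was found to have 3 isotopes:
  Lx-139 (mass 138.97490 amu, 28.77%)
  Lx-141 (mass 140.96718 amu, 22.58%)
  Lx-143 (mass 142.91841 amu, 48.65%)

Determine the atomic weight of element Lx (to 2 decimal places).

The abundance-weighted mean is 0.2877 × 138.97490 + 0.2258 × 140.96718 + 0.4865 × 142.91841
= 39.983079 + 31.830389 + 69.529806 = 141.343274 amu

141.34 amu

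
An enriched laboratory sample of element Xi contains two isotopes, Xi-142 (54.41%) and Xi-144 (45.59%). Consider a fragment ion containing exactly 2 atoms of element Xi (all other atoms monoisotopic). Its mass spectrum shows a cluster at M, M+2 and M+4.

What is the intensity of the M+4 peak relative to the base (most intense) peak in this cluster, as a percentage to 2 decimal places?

Binomial terms of (0.5441 + 0.4559)^2: M 0.2960, M+2 0.4961, M+4 0.2078 → M+2 is the base peak.
P(M+2) = C(2,1) × 0.5441^1 × 0.4559^1 = 2 × 0.5441 × 0.4559 = 0.496110 (base)
P(M+4) = C(2,2) × 0.5441^0 × 0.4559^2 = 1 × 1.0000 × 0.20784481 = 0.207845
Relative intensity = 0.207845 / 0.496110 × 100 = 41.89

41.89%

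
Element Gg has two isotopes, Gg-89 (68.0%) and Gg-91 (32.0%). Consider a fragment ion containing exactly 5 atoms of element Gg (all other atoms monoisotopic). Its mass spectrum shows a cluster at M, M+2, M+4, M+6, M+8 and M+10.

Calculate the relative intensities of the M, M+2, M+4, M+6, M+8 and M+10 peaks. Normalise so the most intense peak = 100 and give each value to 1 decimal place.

The 5 Gg atoms are independent, so intensities follow the terms of (0.680 + 0.320)^5.
P(M) = 0.680^5 = 0.145393
P(M+2) = 5 × 0.680^4 × 0.320^1 = 0.342102
P(M+4) = 10 × 0.680^3 × 0.320^2 = 0.321978
P(M+6) = 10 × 0.680^2 × 0.320^3 = 0.151519
P(M+8) = 5 × 0.680^1 × 0.320^4 = 0.035652
P(M+10) = 0.320^5 = 0.003355
The M+2 peak is largest (0.342102); scaling to 100 gives 42.5 : 100.0 : 94.1 : 44.3 : 10.4 : 1.0.

42.5 : 100.0 : 94.1 : 44.3 : 10.4 : 1.0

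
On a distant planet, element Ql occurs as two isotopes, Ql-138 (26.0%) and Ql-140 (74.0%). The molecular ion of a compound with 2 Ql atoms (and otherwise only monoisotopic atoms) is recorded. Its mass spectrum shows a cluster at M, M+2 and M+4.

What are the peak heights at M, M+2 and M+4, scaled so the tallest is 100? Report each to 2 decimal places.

Each Ql atom is independently Ql-138 (p = 0.260) or Ql-140 (q = 0.740); the cluster is the binomial expansion (p + q)^2.
P(M) = 0.260^2 = 0.067600
P(M+2) = 2 × 0.260^1 × 0.740^1 = 0.384800
P(M+4) = 0.740^2 = 0.547600
The M+4 peak is largest (0.547600); scaling to 100 gives 12.34 : 70.27 : 100.00.

12.34 : 70.27 : 100.00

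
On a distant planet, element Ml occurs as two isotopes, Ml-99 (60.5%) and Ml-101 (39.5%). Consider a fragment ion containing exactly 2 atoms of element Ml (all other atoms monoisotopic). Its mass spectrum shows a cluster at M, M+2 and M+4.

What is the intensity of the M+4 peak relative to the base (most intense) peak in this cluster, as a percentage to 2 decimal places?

32.64%

Binomial terms of (0.605 + 0.395)^2: M 0.3660, M+2 0.4779, M+4 0.1560 → M+2 is the base peak.
P(M+2) = C(2,1) × 0.605^1 × 0.395^1 = 2 × 0.6050 × 0.3950 = 0.477950 (base)
P(M+4) = C(2,2) × 0.605^0 × 0.395^2 = 1 × 1.0000 × 0.156025 = 0.156025
Relative intensity = 0.156025 / 0.477950 × 100 = 32.64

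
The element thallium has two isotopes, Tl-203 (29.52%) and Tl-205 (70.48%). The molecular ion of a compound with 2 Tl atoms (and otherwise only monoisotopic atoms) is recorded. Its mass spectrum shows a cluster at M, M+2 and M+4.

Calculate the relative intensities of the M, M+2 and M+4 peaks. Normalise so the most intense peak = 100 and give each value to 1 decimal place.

17.5 : 83.8 : 100.0

Expanding (0.2952 + 0.7048)^2:
P(M) = 0.2952^2 = 0.087143
P(M+2) = 2 × 0.2952^1 × 0.7048^1 = 0.416114
P(M+4) = 0.7048^2 = 0.496743
The M+4 peak is largest (0.496743); scaling to 100 gives 17.5 : 83.8 : 100.0.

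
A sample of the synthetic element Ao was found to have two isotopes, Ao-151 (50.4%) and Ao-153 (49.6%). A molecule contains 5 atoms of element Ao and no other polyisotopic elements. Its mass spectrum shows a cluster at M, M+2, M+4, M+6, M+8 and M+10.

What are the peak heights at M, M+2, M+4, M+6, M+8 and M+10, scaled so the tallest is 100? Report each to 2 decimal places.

The 5 Ao atoms are independent, so intensities follow the terms of (0.504 + 0.496)^5.
P(M) = 0.504^5 = 0.032520
P(M+2) = 5 × 0.504^4 × 0.496^1 = 0.160020
P(M+4) = 10 × 0.504^3 × 0.496^2 = 0.314960
P(M+6) = 10 × 0.504^2 × 0.496^3 = 0.309960
P(M+8) = 5 × 0.504^1 × 0.496^4 = 0.152520
P(M+10) = 0.496^5 = 0.030020
The M+4 peak is largest (0.314960); scaling to 100 gives 10.33 : 50.81 : 100.00 : 98.41 : 48.43 : 9.53.

10.33 : 50.81 : 100.00 : 98.41 : 48.43 : 9.53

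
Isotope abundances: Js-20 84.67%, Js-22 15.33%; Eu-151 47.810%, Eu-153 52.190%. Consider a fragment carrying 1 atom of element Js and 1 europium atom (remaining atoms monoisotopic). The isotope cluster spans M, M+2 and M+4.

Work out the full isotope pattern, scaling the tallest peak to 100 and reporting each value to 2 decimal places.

78.58 : 100.00 : 15.53

Element Js pattern (n=1): 0.8467 : 0.1533
Europium pattern (n=1): 0.4781 : 0.5219
Convolve the two distributions (both contribute in 2-u steps):
  M: 0.8467×0.4781 = 0.404807
  M+2: 0.8467×0.5219 + 0.1533×0.4781 = 0.515185
  M+4: 0.1533×0.5219 = 0.080007
Scale to base peak (0.515185) = 100: 78.58 : 100.00 : 15.53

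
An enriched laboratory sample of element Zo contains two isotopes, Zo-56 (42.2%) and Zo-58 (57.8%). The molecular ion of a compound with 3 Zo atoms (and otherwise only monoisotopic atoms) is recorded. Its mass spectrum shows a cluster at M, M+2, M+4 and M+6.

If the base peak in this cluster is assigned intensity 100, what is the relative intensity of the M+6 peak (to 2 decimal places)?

45.66

Binomial terms of (0.422 + 0.578)^3: M 0.0752, M+2 0.3088, M+4 0.4230, M+6 0.1931 → M+4 is the base peak.
P(M+4) = C(3,2) × 0.422^1 × 0.578^2 = 3 × 0.4220 × 0.334084 = 0.422950 (base)
P(M+6) = C(3,3) × 0.422^0 × 0.578^3 = 1 × 1.0000 × 0.19310055 = 0.193101
Relative intensity = 0.193101 / 0.422950 × 100 = 45.66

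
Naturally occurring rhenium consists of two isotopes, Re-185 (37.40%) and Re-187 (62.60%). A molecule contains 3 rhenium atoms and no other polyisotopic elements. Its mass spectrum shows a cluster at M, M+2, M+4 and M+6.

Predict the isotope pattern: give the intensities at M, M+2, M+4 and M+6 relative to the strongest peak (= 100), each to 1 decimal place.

11.9 : 59.7 : 100.0 : 55.8

Each Re atom is independently Re-185 (p = 0.3740) or Re-187 (q = 0.6260); the cluster is the binomial expansion (p + q)^3.
P(M) = 0.3740^3 = 0.052314
P(M+2) = 3 × 0.3740^2 × 0.6260^1 = 0.262687
P(M+4) = 3 × 0.3740^1 × 0.6260^2 = 0.439685
P(M+6) = 0.6260^3 = 0.245314
The M+4 peak is largest (0.439685); scaling to 100 gives 11.9 : 59.7 : 100.0 : 55.8.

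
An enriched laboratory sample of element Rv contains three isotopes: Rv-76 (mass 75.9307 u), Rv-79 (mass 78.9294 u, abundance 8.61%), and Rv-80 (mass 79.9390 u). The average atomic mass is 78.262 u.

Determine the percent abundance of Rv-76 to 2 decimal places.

Let x and y be the fractions of Rv-76 and Rv-80. Then x + y = 1 − 0.0861 = 0.9139 and 75.9307x + 79.9390y = 78.262 − 0.0861×78.9294 = 71.46617866.
Substituting: 75.9307x + 79.9390(0.9139 − x) = 71.46617866
(75.9307 − 79.9390)x = -1.59007344  ⇒  x = 0.39670, y = 0.51720
Rv-76: 39.67%, Rv-80: 51.72%.

39.67%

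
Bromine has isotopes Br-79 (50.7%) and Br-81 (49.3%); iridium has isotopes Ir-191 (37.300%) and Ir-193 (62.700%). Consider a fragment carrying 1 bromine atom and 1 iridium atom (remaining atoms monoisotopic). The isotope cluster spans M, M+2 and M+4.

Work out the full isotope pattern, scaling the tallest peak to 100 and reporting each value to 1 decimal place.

Bromine pattern (n=1): 0.5070 : 0.4930
Iridium pattern (n=1): 0.3730 : 0.6270
Convolve the two distributions (both contribute in 2-u steps):
  M: 0.5070×0.3730 = 0.189111
  M+2: 0.5070×0.6270 + 0.4930×0.3730 = 0.501778
  M+4: 0.4930×0.6270 = 0.309111
Scale to base peak (0.501778) = 100: 37.7 : 100.0 : 61.6

37.7 : 100.0 : 61.6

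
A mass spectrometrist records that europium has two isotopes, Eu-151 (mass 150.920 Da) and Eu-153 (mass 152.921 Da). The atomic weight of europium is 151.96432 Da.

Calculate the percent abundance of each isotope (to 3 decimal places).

With x = fraction of Eu-151 (so Eu-153 is 1 − x):
150.920·x + 152.921·(1 − x) = 151.96432
(150.920 − 152.921)·x = 151.96432 − 152.921
x = -0.95668 / -2.001 = 0.47810 → 47.810% Eu-151, 52.190% Eu-153.

Eu-151: 47.810%, Eu-153: 52.190%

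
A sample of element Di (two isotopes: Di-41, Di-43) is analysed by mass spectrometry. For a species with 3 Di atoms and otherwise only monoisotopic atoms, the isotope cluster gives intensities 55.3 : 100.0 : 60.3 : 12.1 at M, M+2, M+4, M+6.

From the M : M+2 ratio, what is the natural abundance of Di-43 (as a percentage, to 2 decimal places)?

37.61%

Let p = fractional abundance of Di-41. I(M+2)/I(M) = [C(3,1)·p^2·(1−p)] / p^3 = 3·(1−p)/p = 100.0/55.3 = 1.8083
(1−p)/p = 1.8083/3 = 0.6028  ⇒  p = 1/(1 + 0.6028) = 0.6239
Di-41: 62.39%, Di-43: 37.61%.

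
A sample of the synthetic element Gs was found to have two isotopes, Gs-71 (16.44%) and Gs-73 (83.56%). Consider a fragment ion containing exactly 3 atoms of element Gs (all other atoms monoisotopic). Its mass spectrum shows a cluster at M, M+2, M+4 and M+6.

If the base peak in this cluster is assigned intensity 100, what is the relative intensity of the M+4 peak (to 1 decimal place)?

59.0

Binomial terms of (0.1644 + 0.8356)^3: M 0.0044, M+2 0.0678, M+4 0.3444, M+6 0.5834 → M+6 is the base peak.
P(M+6) = C(3,3) × 0.1644^0 × 0.8356^3 = 1 × 1.0000 × 0.58343878 = 0.583439 (base)
P(M+4) = C(3,2) × 0.1644^1 × 0.8356^2 = 3 × 0.1644 × 0.69822736 = 0.344366
Relative intensity = 0.344366 / 0.583439 × 100 = 59.0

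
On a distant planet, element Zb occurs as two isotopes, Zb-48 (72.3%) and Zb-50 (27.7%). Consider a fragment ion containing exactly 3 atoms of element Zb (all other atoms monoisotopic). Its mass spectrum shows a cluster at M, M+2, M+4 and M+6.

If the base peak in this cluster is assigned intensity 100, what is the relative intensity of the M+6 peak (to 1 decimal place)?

4.9

Binomial terms of (0.723 + 0.277)^3: M 0.3779, M+2 0.4344, M+4 0.1664, M+6 0.0213 → M+2 is the base peak.
P(M+2) = C(3,1) × 0.723^2 × 0.277^1 = 3 × 0.522729 × 0.2770 = 0.434388 (base)
P(M+6) = C(3,3) × 0.723^0 × 0.277^3 = 1 × 1.0000 × 0.02125393 = 0.021254
Relative intensity = 0.021254 / 0.434388 × 100 = 4.9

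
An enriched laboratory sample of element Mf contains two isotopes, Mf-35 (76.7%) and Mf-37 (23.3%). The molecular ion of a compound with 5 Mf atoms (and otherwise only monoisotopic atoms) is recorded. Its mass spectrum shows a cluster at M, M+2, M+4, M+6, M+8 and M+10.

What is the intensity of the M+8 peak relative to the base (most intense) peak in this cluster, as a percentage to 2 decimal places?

2.80%

(0.767 + 0.233)^5 gives M 0.2654, M+2 0.4032, M+4 0.2450, M+6 0.0744, M+8 0.0113, M+10 0.0007; the largest is M+2.
P(M+2) = C(5,1) × 0.767^4 × 0.233^1 = 5 × 0.34608395 × 0.2330 = 0.403188 (base)
P(M+8) = C(5,4) × 0.767^1 × 0.233^4 = 5 × 0.7670 × 0.0029473 = 0.011303
Relative intensity = 0.011303 / 0.403188 × 100 = 2.80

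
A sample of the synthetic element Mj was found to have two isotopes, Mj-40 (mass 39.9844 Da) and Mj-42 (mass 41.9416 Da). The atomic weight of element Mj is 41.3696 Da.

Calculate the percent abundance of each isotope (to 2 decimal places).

Mj-40: 29.23%, Mj-42: 70.77%

With x = fraction of Mj-40 (so Mj-42 is 1 − x):
39.9844·x + 41.9416·(1 − x) = 41.3696
(39.9844 − 41.9416)·x = 41.3696 − 41.9416
x = -0.5720 / -1.9572 = 0.29225 → 29.23% Mj-40, 70.77% Mj-42.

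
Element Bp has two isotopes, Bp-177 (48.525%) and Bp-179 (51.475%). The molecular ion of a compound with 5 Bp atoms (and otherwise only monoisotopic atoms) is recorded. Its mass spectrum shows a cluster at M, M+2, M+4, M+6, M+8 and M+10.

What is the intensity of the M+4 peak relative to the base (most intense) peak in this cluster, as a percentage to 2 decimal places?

94.27%

Term probabilities: M 0.0269, M+2 0.1427, M+4 0.3028, M+6 0.3212, M+8 0.1703, M+10 0.0361. Base peak = M+6.
P(M+6) = C(5,3) × 0.48525^2 × 0.51475^3 = 10 × 0.23546756 × 0.13639205 = 0.321159 (base)
P(M+4) = C(5,2) × 0.48525^3 × 0.51475^2 = 10 × 0.11426063 × 0.26496756 = 0.302754
Relative intensity = 0.302754 / 0.321159 × 100 = 94.27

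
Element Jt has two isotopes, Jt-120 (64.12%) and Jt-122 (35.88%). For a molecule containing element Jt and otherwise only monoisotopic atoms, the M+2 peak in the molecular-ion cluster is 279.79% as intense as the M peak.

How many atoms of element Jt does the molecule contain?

5

With n Jt atoms, P(M+2)/P(M) = C(n,1)·p^(n−1)q / p^n = n·q/p = n · 0.3588/0.6412.
n = 2.7979 × 0.6412/0.3588 = 5.00 ≈ 5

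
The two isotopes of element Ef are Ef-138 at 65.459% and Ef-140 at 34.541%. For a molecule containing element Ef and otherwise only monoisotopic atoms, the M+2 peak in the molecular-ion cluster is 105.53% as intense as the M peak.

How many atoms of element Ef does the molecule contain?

With n Ef atoms, P(M+2)/P(M) = C(n,1)·p^(n−1)q / p^n = n·q/p = n · 0.34541/0.65459.
n = 1.0553 × 0.65459/0.34541 = 2.00 ≈ 2

2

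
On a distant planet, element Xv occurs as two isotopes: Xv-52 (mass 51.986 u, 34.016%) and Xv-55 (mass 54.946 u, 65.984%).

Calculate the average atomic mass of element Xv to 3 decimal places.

53.939 u

The abundance-weighted mean is 0.34016 × 51.986 + 0.65984 × 54.946
= 17.6836 + 36.2556 = 53.9392 u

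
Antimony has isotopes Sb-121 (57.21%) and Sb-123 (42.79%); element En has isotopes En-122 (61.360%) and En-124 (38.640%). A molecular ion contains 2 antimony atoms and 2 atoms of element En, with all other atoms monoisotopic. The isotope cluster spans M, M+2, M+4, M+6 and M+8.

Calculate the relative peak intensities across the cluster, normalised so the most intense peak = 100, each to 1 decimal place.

Antimony pattern (n=2): 0.32729841 : 0.48960318 : 0.18309841
Element En pattern (n=2): 0.37650496 : 0.47419008 : 0.14930496
Convolve the two distributions (both contribute in 2-u steps):
  M: 0.32729841×0.37650496 = 0.123229
  M+2: 0.32729841×0.47419008 + 0.48960318×0.37650496 = 0.339540
  M+4: 0.32729841×0.14930496 + 0.48960318×0.47419008 + 0.18309841×0.37650496 = 0.349970
  M+6: 0.48960318×0.14930496 + 0.18309841×0.47419008 = 0.159924
  M+8: 0.18309841×0.14930496 = 0.027338
Scale to base peak (0.349970) = 100: 35.2 : 97.0 : 100.0 : 45.7 : 7.8

35.2 : 97.0 : 100.0 : 45.7 : 7.8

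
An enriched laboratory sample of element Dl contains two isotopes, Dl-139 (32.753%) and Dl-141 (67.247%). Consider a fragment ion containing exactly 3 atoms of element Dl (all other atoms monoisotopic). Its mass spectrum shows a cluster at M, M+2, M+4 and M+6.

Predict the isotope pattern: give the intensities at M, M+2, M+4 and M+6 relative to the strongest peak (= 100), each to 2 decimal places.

7.91 : 48.71 : 100.00 : 68.44

The 3 Dl atoms are independent, so intensities follow the terms of (0.32753 + 0.67247)^3.
P(M) = 0.32753^3 = 0.035136
P(M+2) = 3 × 0.32753^2 × 0.67247^1 = 0.216419
P(M+4) = 3 × 0.32753^1 × 0.67247^2 = 0.444343
P(M+6) = 0.67247^3 = 0.304102
The M+4 peak is largest (0.444343); scaling to 100 gives 7.91 : 48.71 : 100.00 : 68.44.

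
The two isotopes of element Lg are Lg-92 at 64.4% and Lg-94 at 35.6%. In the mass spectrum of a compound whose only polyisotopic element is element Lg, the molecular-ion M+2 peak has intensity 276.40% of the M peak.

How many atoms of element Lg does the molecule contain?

5

With n Lg atoms, P(M+2)/P(M) = C(n,1)·p^(n−1)q / p^n = n·q/p = n · 0.356/0.644.
n = 2.7640 × 0.644/0.356 = 5.00 ≈ 5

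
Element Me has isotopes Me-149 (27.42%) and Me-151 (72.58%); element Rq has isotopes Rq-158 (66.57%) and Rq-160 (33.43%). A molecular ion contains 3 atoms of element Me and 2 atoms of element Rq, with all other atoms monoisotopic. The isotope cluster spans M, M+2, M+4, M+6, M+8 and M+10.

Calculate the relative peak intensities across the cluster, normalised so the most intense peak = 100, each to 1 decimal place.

Element Me pattern (n=3): 0.0206159 : 0.16370921 : 0.43333387 : 0.38234102
Element Rq pattern (n=2): 0.44315649 : 0.44508702 : 0.11175649
Convolve the two distributions (both contribute in 2-u steps):
  M: 0.0206159×0.44315649 = 0.009136
  M+2: 0.0206159×0.44508702 + 0.16370921×0.44315649 = 0.081725
  M+4: 0.0206159×0.11175649 + 0.16370921×0.44508702 + 0.43333387×0.44315649 = 0.267204
  M+6: 0.16370921×0.11175649 + 0.43333387×0.44508702 + 0.38234102×0.44315649 = 0.380604
  M+8: 0.43333387×0.11175649 + 0.38234102×0.44508702 = 0.218603
  M+10: 0.38234102×0.11175649 = 0.042729
Scale to base peak (0.380604) = 100: 2.4 : 21.5 : 70.2 : 100.0 : 57.4 : 11.2

2.4 : 21.5 : 70.2 : 100.0 : 57.4 : 11.2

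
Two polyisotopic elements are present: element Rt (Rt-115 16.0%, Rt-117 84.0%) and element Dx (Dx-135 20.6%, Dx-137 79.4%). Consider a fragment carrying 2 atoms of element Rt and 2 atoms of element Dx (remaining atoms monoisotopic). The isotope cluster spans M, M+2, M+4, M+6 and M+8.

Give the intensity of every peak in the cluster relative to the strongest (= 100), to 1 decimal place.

0.2 : 4.4 : 30.1 : 90.0 : 100.0

Element Rt pattern (n=2): 0.0256 : 0.2688 : 0.7056
Element Dx pattern (n=2): 0.042436 : 0.327128 : 0.630436
Convolve the two distributions (both contribute in 2-u steps):
  M: 0.0256×0.042436 = 0.001086
  M+2: 0.0256×0.327128 + 0.2688×0.042436 = 0.019781
  M+4: 0.0256×0.630436 + 0.2688×0.327128 + 0.7056×0.042436 = 0.134014
  M+6: 0.2688×0.630436 + 0.7056×0.327128 = 0.400283
  M+8: 0.7056×0.630436 = 0.444836
Scale to base peak (0.444836) = 100: 0.2 : 4.4 : 30.1 : 90.0 : 100.0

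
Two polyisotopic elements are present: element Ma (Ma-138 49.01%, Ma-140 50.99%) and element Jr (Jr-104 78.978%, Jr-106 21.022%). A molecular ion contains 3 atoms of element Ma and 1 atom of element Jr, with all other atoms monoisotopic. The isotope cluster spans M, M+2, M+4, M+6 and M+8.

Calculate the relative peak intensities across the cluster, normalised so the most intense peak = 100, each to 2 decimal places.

24.52 : 83.06 : 100.00 : 48.81 : 7.35

Element Ma pattern (n=3): 0.11772104 : 0.3674309 : 0.38227507 : 0.13257299
Element Jr pattern (n=1): 0.78978 : 0.21022
Convolve the two distributions (both contribute in 2-u steps):
  M: 0.11772104×0.78978 = 0.092974
  M+2: 0.11772104×0.21022 + 0.3674309×0.78978 = 0.314937
  M+4: 0.3674309×0.21022 + 0.38227507×0.78978 = 0.379155
  M+6: 0.38227507×0.21022 + 0.13257299×0.78978 = 0.185065
  M+8: 0.13257299×0.21022 = 0.027869
Scale to base peak (0.379155) = 100: 24.52 : 83.06 : 100.00 : 48.81 : 7.35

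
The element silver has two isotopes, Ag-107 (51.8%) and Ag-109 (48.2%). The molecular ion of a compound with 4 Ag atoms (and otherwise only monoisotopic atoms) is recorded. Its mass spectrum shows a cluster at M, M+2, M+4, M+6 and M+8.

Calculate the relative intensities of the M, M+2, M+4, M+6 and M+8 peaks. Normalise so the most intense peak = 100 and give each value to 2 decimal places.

The 4 Ag atoms are independent, so intensities follow the terms of (0.518 + 0.482)^4.
P(M) = 0.518^4 = 0.071998
P(M+2) = 4 × 0.518^3 × 0.482^1 = 0.267976
P(M+4) = 6 × 0.518^2 × 0.482^2 = 0.374029
P(M+6) = 4 × 0.518^1 × 0.482^3 = 0.232023
P(M+8) = 0.482^4 = 0.053974
The M+4 peak is largest (0.374029); scaling to 100 gives 19.25 : 71.65 : 100.00 : 62.03 : 14.43.

19.25 : 71.65 : 100.00 : 62.03 : 14.43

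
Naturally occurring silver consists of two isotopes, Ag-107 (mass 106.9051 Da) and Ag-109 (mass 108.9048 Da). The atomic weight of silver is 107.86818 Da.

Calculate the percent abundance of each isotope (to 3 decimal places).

Ag-107: 51.839%, Ag-109: 48.161%

With x = fraction of Ag-107 (so Ag-109 is 1 − x):
106.9051·x + 108.9048·(1 − x) = 107.86818
(106.9051 − 108.9048)·x = 107.86818 − 108.9048
x = -1.03662 / -1.9997 = 0.51839 → 51.839% Ag-107, 48.161% Ag-109.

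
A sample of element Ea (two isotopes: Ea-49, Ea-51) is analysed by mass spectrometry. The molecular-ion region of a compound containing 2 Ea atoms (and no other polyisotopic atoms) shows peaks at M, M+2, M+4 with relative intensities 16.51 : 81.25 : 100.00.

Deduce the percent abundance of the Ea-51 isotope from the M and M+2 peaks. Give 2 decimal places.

If p is the fraction of Ea that is Ea-49, then I(M+2)/I(M) = [C(2,1)·p^1·(1−p)] / p^2 = 2·(1−p)/p = 81.25/16.51 = 4.9213
(1−p)/p = 4.9213/2 = 2.4606  ⇒  p = 1/(1 + 2.4606) = 0.2890
Ea-49: 28.90%, Ea-51: 71.10%.

71.10%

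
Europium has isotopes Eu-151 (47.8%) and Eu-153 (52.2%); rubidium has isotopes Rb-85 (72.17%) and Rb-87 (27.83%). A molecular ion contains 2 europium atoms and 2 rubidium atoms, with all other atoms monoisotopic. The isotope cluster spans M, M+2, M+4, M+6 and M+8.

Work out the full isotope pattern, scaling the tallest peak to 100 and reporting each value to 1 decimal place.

33.0 : 97.7 : 100.0 : 41.1 : 5.9

Europium pattern (n=2): 0.228484 : 0.499032 : 0.272484
Rubidium pattern (n=2): 0.52085089 : 0.40169822 : 0.07745089
Convolve the two distributions (both contribute in 2-u steps):
  M: 0.228484×0.52085089 = 0.119006
  M+2: 0.228484×0.40169822 + 0.499032×0.52085089 = 0.351703
  M+4: 0.228484×0.07745089 + 0.499032×0.40169822 + 0.272484×0.52085089 = 0.360080
  M+6: 0.499032×0.07745089 + 0.272484×0.40169822 = 0.148107
  M+8: 0.272484×0.07745089 = 0.021104
Scale to base peak (0.360080) = 100: 33.0 : 97.7 : 100.0 : 41.1 : 5.9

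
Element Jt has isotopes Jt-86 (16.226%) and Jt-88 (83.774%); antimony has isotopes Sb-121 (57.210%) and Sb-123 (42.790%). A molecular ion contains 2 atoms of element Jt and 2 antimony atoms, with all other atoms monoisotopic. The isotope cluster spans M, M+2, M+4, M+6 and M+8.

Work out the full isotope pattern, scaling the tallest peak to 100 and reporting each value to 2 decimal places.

Element Jt pattern (n=2): 0.02632831 : 0.27186338 : 0.70180831
Antimony pattern (n=2): 0.32729841 : 0.48960318 : 0.18309841
Convolve the two distributions (both contribute in 2-u steps):
  M: 0.02632831×0.32729841 = 0.008617
  M+2: 0.02632831×0.48960318 + 0.27186338×0.32729841 = 0.101871
  M+4: 0.02632831×0.18309841 + 0.27186338×0.48960318 + 0.70180831×0.32729841 = 0.367627
  M+6: 0.27186338×0.18309841 + 0.70180831×0.48960318 = 0.393385
  M+8: 0.70180831×0.18309841 = 0.128500
Scale to base peak (0.393385) = 100: 2.19 : 25.90 : 93.45 : 100.00 : 32.67

2.19 : 25.90 : 93.45 : 100.00 : 32.67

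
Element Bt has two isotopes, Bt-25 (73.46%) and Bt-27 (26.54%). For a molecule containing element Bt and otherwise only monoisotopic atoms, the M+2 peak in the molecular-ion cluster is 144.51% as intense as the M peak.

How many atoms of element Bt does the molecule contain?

4

For n independent Bt atoms, I(M+2)/I(M) = n · (abundance Bt-27) / (abundance Bt-25) = n · 0.2654/0.7346.
n = 1.4451 × 0.7346/0.2654 = 4.00 ≈ 4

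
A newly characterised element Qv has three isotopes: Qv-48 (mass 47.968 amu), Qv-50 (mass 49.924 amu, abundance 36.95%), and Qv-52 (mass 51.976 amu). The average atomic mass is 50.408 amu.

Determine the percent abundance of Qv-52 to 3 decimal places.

42.846%

Let x and y be the fractions of Qv-48 and Qv-52. Then x + y = 1 − 0.3695 = 0.6305 and 47.968x + 51.976y = 50.408 − 0.3695×49.924 = 31.961082.
Substituting: 47.968x + 51.976(0.6305 − x) = 31.961082
(47.968 − 51.976)x = -0.809786  ⇒  x = 0.20204, y = 0.42846
Qv-48: 20.204%, Qv-52: 42.846%.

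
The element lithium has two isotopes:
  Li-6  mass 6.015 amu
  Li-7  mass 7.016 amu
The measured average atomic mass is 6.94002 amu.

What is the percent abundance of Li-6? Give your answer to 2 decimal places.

With x = fraction of Li-6 (so Li-7 is 1 − x):
6.015·x + 7.016·(1 − x) = 6.94002
(6.015 − 7.016)·x = 6.94002 − 7.016
x = -0.07598 / -1.001 = 0.07590 → 7.59% Li-6, 92.41% Li-7.

7.59%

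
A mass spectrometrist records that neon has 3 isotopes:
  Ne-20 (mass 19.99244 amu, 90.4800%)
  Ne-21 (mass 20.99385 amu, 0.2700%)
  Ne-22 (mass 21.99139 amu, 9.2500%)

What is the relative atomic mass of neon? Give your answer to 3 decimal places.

The abundance-weighted mean is 0.904800 × 19.99244 + 0.002700 × 20.99385 + 0.092500 × 21.99139
= 18.089160 + 0.056683 + 2.034204 = 20.180047 amu

20.180 amu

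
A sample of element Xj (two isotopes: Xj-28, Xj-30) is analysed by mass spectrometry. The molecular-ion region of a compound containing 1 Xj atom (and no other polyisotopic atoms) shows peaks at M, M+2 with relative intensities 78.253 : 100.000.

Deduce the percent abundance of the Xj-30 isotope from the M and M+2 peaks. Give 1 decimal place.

If p is the fraction of Xj that is Xj-28, then I(M+2)/I(M) = [C(1,1)·p^0·(1−p)] / p^1 = 1·(1−p)/p = 100.000/78.253 = 1.2779
(1−p)/p = 1.2779/1 = 1.2779  ⇒  p = 1/(1 + 1.2779) = 0.4390
Xj-28: 43.9%, Xj-30: 56.1%.

56.1%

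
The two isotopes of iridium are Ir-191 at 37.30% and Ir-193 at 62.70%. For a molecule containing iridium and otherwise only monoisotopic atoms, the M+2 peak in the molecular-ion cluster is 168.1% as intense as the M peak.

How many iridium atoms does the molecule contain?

With n Ir atoms, P(M+2)/P(M) = C(n,1)·p^(n−1)q / p^n = n·q/p = n · 0.6270/0.3730.
n = 1.681 × 0.3730/0.6270 = 1.00 ≈ 1

1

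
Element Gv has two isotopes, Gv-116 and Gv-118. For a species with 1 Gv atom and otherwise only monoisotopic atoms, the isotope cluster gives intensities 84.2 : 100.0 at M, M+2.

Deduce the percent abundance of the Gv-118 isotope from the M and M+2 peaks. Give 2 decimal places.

Write p for the Gv-116 fraction. I(M+2)/I(M) = [C(1,1)·p^0·(1−p)] / p^1 = 1·(1−p)/p = 100.0/84.2 = 1.1876
(1−p)/p = 1.1876/1 = 1.1876  ⇒  p = 1/(1 + 1.1876) = 0.4571
Gv-116: 45.71%, Gv-118: 54.29%.

54.29%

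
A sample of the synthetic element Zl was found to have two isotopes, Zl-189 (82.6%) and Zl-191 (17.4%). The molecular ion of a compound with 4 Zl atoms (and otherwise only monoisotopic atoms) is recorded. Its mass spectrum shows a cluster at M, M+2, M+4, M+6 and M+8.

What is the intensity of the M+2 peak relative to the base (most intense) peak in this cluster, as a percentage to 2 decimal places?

(0.826 + 0.174)^4 gives M 0.4655, M+2 0.3922, M+4 0.1239, M+6 0.0174, M+8 0.0009; the largest is M.
P(M) = C(4,0) × 0.826^4 × 0.174^0 = 1 × 0.46550054 × 1.0000 = 0.465501 (base)
P(M+2) = C(4,1) × 0.826^3 × 0.174^1 = 4 × 0.56355998 × 0.1740 = 0.392238
Relative intensity = 0.392238 / 0.465501 × 100 = 84.26

84.26%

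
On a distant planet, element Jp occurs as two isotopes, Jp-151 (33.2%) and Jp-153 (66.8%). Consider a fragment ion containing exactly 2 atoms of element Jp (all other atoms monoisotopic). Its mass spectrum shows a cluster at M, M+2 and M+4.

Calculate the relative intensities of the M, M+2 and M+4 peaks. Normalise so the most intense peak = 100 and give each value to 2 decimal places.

24.70 : 99.40 : 100.00

Expanding (0.332 + 0.668)^2:
P(M) = 0.332^2 = 0.110224
P(M+2) = 2 × 0.332^1 × 0.668^1 = 0.443552
P(M+4) = 0.668^2 = 0.446224
The M+4 peak is largest (0.446224); scaling to 100 gives 24.70 : 99.40 : 100.00.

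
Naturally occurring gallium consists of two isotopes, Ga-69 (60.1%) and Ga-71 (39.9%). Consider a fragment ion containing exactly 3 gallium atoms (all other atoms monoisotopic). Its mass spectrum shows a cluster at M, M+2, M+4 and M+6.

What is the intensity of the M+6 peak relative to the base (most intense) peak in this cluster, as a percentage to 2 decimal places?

14.69%

(0.601 + 0.399)^3 gives M 0.2171, M+2 0.4324, M+4 0.2870, M+6 0.0635; the largest is M+2.
P(M+2) = C(3,1) × 0.601^2 × 0.399^1 = 3 × 0.361201 × 0.3990 = 0.432358 (base)
P(M+6) = C(3,3) × 0.601^0 × 0.399^3 = 1 × 1.0000 × 0.0635212 = 0.063521
Relative intensity = 0.063521 / 0.432358 × 100 = 14.69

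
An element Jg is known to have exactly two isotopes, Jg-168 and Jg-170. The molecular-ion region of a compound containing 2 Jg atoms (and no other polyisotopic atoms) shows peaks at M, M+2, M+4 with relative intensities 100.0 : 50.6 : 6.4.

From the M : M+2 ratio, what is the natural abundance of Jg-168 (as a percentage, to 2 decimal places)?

79.81%

If p is the fraction of Jg that is Jg-168, then I(M+2)/I(M) = [C(2,1)·p^1·(1−p)] / p^2 = 2·(1−p)/p = 50.6/100.0 = 0.5060
(1−p)/p = 0.5060/2 = 0.2530  ⇒  p = 1/(1 + 0.2530) = 0.7981
Jg-168: 79.81%, Jg-170: 20.19%.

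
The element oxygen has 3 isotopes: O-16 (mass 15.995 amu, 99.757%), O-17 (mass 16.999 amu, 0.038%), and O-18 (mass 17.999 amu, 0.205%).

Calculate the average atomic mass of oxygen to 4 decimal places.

15.9995 amu

The abundance-weighted mean is 0.99757 × 15.995 + 0.00038 × 16.999 + 0.00205 × 17.999
= 15.95613 + 0.00646 + 0.03690 = 15.99949 amu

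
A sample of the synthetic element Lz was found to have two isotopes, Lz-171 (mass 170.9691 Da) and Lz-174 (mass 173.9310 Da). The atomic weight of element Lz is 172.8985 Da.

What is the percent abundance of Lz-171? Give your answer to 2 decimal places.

34.86%

Writing the weighted mean with unknown fraction x of Lz-171:
170.9691·x + 173.9310·(1 − x) = 172.8985
(170.9691 − 173.9310)·x = 172.8985 − 173.9310
x = -1.0325 / -2.9619 = 0.34859 → 34.86% Lz-171, 65.14% Lz-174.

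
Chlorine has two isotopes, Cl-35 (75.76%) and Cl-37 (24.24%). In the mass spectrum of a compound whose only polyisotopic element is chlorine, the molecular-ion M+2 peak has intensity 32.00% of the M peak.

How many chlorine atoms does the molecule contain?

1

The M+2/M ratio from n Cl atoms is n · q/p = n · 0.2424/0.7576.
n = 0.3200 × 0.7576/0.2424 = 1.00 ≈ 1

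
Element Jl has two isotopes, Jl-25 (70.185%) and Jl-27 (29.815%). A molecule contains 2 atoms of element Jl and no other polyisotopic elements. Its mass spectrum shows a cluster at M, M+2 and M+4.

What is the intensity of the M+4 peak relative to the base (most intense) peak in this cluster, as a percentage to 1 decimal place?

Binomial terms of (0.70185 + 0.29815)^2: M 0.4926, M+2 0.4185, M+4 0.0889 → M is the base peak.
P(M) = C(2,0) × 0.70185^2 × 0.29815^0 = 1 × 0.49259342 × 1.0000 = 0.492593 (base)
P(M+4) = C(2,2) × 0.70185^0 × 0.29815^2 = 1 × 1.0000 × 0.08889342 = 0.088893
Relative intensity = 0.088893 / 0.492593 × 100 = 18.0

18.0%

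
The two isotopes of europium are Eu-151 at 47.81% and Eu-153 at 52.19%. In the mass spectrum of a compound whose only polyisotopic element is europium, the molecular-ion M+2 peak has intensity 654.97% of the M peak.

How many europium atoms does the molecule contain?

With n Eu atoms, P(M+2)/P(M) = C(n,1)·p^(n−1)q / p^n = n·q/p = n · 0.5219/0.4781.
n = 6.5497 × 0.4781/0.5219 = 6.00 ≈ 6

6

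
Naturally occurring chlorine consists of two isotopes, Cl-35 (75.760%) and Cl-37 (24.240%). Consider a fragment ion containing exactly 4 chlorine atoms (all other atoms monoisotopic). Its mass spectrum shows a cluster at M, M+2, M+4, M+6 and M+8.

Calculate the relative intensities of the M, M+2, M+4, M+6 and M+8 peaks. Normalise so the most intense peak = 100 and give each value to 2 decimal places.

Expanding (0.75760 + 0.24240)^4:
P(M) = 0.75760^4 = 0.329428
P(M+2) = 4 × 0.75760^3 × 0.24240^1 = 0.421612
P(M+4) = 6 × 0.75760^2 × 0.24240^2 = 0.202347
P(M+6) = 4 × 0.75760^1 × 0.24240^3 = 0.043162
P(M+8) = 0.24240^4 = 0.003452
The M+2 peak is largest (0.421612); scaling to 100 gives 78.14 : 100.00 : 47.99 : 10.24 : 0.82.

78.14 : 100.00 : 47.99 : 10.24 : 0.82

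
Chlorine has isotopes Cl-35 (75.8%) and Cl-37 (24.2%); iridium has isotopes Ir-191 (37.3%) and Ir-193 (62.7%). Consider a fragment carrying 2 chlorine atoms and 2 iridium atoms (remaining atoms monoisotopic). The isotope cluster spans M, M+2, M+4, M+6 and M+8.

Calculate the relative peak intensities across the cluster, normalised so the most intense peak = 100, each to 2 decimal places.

Chlorine pattern (n=2): 0.574564 : 0.366872 : 0.058564
Iridium pattern (n=2): 0.139129 : 0.467742 : 0.393129
Convolve the two distributions (both contribute in 2-u steps):
  M: 0.574564×0.139129 = 0.079939
  M+2: 0.574564×0.467742 + 0.366872×0.139129 = 0.319790
  M+4: 0.574564×0.393129 + 0.366872×0.467742 + 0.058564×0.139129 = 0.405627
  M+6: 0.366872×0.393129 + 0.058564×0.467742 = 0.171621
  M+8: 0.058564×0.393129 = 0.023023
Scale to base peak (0.405627) = 100: 19.71 : 78.84 : 100.00 : 42.31 : 5.68

19.71 : 78.84 : 100.00 : 42.31 : 5.68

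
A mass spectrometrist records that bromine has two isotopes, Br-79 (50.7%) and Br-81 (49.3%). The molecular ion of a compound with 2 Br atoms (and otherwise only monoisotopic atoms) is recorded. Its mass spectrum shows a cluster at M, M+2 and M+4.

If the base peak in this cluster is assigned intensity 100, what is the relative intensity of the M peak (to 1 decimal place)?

51.4

Term probabilities: M 0.2570, M+2 0.4999, M+4 0.2430. Base peak = M+2.
P(M+2) = C(2,1) × 0.507^1 × 0.493^1 = 2 × 0.5070 × 0.4930 = 0.499902 (base)
P(M) = C(2,0) × 0.507^2 × 0.493^0 = 1 × 0.257049 × 1.0000 = 0.257049
Relative intensity = 0.257049 / 0.499902 × 100 = 51.4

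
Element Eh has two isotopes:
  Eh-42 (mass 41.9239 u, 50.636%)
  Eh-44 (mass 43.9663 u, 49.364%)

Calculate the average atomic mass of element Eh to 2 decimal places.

Average mass = Σ (abundance × isotope mass) = 0.50636 × 41.9239 + 0.49364 × 43.9663
= 21.22859 + 21.70352 = 42.93211 u

42.93 u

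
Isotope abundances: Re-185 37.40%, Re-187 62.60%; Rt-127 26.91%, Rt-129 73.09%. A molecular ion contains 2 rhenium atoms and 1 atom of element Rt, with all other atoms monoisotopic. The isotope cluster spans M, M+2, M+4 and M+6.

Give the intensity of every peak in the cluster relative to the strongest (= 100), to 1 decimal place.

Rhenium pattern (n=2): 0.139876 : 0.468248 : 0.391876
Element Rt pattern (n=1): 0.2691 : 0.7309
Convolve the two distributions (both contribute in 2-u steps):
  M: 0.139876×0.2691 = 0.037641
  M+2: 0.139876×0.7309 + 0.468248×0.2691 = 0.228241
  M+4: 0.468248×0.7309 + 0.391876×0.2691 = 0.447696
  M+6: 0.391876×0.7309 = 0.286422
Scale to base peak (0.447696) = 100: 8.4 : 51.0 : 100.0 : 64.0

8.4 : 51.0 : 100.0 : 64.0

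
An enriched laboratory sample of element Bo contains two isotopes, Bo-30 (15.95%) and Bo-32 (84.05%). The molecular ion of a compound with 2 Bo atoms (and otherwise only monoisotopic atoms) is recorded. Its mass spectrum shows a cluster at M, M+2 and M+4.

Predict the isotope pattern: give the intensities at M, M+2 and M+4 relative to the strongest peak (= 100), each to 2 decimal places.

The 2 Bo atoms are independent, so intensities follow the terms of (0.1595 + 0.8405)^2.
P(M) = 0.1595^2 = 0.025440
P(M+2) = 2 × 0.1595^1 × 0.8405^1 = 0.268120
P(M+4) = 0.8405^2 = 0.706440
The M+4 peak is largest (0.706440); scaling to 100 gives 3.60 : 37.95 : 100.00.

3.60 : 37.95 : 100.00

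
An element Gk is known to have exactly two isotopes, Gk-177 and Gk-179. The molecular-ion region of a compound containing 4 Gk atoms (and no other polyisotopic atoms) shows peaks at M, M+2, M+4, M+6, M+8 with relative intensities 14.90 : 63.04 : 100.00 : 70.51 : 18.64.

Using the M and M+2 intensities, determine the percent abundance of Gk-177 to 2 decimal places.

Let p = fractional abundance of Gk-177. I(M+2)/I(M) = [C(4,1)·p^3·(1−p)] / p^4 = 4·(1−p)/p = 63.04/14.90 = 4.2309
(1−p)/p = 4.2309/4 = 1.0577  ⇒  p = 1/(1 + 1.0577) = 0.4860
Gk-177: 48.60%, Gk-179: 51.40%.

48.60%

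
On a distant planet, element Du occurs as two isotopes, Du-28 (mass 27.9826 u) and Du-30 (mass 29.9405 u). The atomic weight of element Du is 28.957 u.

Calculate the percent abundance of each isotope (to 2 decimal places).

Du-28: 50.23%, Du-30: 49.77%

Let x be the fractional abundance of Du-28; then Du-30 has abundance 1 − x.
27.9826·x + 29.9405·(1 − x) = 28.957
(27.9826 − 29.9405)·x = 28.957 − 29.9405
x = -0.9835 / -1.9579 = 0.50232 → 50.23% Du-28, 49.77% Du-30.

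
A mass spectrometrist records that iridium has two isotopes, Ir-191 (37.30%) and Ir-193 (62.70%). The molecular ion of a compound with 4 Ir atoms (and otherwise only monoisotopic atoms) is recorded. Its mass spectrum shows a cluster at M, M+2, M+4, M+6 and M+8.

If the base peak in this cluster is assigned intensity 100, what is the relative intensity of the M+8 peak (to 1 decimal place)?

Term probabilities: M 0.0194, M+2 0.1302, M+4 0.3282, M+6 0.3678, M+8 0.1546. Base peak = M+6.
P(M+6) = C(4,3) × 0.3730^1 × 0.6270^3 = 4 × 0.3730 × 0.24649188 = 0.367766 (base)
P(M+8) = C(4,4) × 0.3730^0 × 0.6270^4 = 1 × 1.0000 × 0.15455041 = 0.154550
Relative intensity = 0.154550 / 0.367766 × 100 = 42.0

42.0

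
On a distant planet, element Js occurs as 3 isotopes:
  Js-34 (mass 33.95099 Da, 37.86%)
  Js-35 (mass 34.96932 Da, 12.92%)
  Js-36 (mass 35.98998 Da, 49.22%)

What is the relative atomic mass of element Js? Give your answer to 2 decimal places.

35.09 Da

Average mass = Σ (abundance × isotope mass) = 0.3786 × 33.95099 + 0.1292 × 34.96932 + 0.4922 × 35.98998
= 12.853845 + 4.518036 + 17.714268 = 35.086149 Da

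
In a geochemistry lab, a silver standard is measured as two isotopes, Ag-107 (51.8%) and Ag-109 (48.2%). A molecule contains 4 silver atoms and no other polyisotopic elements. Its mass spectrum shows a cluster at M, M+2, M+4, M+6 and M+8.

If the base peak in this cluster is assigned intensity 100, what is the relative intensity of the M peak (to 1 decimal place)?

19.2

Binomial terms of (0.518 + 0.482)^4: M 0.0720, M+2 0.2680, M+4 0.3740, M+6 0.2320, M+8 0.0540 → M+4 is the base peak.
P(M+4) = C(4,2) × 0.518^2 × 0.482^2 = 6 × 0.268324 × 0.232324 = 0.374029 (base)
P(M) = C(4,0) × 0.518^4 × 0.482^0 = 1 × 0.07199777 × 1.0000 = 0.071998
Relative intensity = 0.071998 / 0.374029 × 100 = 19.2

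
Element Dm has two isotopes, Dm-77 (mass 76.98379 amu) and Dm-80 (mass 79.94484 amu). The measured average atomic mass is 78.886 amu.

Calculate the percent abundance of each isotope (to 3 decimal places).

Let x be the fractional abundance of Dm-77; then Dm-80 has abundance 1 − x.
76.98379·x + 79.94484·(1 − x) = 78.886
(76.98379 − 79.94484)·x = 78.886 − 79.94484
x = -1.05884 / -2.96105 = 0.35759 → 35.759% Dm-77, 64.241% Dm-80.

Dm-77: 35.759%, Dm-80: 64.241%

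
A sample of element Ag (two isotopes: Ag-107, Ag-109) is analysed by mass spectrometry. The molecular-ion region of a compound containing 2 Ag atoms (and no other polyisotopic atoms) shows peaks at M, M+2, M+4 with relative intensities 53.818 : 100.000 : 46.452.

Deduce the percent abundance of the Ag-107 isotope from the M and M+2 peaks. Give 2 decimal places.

51.84%

Write p for the Ag-107 fraction. I(M+2)/I(M) = [C(2,1)·p^1·(1−p)] / p^2 = 2·(1−p)/p = 100.000/53.818 = 1.8581
(1−p)/p = 1.8581/2 = 0.9291  ⇒  p = 1/(1 + 0.9291) = 0.5184
Ag-107: 51.84%, Ag-109: 48.16%.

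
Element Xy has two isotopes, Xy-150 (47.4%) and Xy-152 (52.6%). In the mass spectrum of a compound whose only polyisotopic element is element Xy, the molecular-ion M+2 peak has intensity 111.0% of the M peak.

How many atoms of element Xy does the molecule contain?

1

For n independent Xy atoms, I(M+2)/I(M) = n · (abundance Xy-152) / (abundance Xy-150) = n · 0.526/0.474.
n = 1.110 × 0.474/0.526 = 1.00 ≈ 1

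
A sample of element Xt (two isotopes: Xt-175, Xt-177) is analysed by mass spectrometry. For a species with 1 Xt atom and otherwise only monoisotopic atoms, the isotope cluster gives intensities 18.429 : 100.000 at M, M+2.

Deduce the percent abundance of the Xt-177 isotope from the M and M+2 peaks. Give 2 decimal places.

If p is the fraction of Xt that is Xt-175, then I(M+2)/I(M) = [C(1,1)·p^0·(1−p)] / p^1 = 1·(1−p)/p = 100.000/18.429 = 5.4262
(1−p)/p = 5.4262/1 = 5.4262  ⇒  p = 1/(1 + 5.4262) = 0.1556
Xt-175: 15.56%, Xt-177: 84.44%.

84.44%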